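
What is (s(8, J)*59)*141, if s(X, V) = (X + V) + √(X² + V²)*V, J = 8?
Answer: 133104 + 532416*√2 ≈ 8.8605e+5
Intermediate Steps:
s(X, V) = V + X + V*√(V² + X²) (s(X, V) = (V + X) + √(V² + X²)*V = (V + X) + V*√(V² + X²) = V + X + V*√(V² + X²))
(s(8, J)*59)*141 = ((8 + 8 + 8*√(8² + 8²))*59)*141 = ((8 + 8 + 8*√(64 + 64))*59)*141 = ((8 + 8 + 8*√128)*59)*141 = ((8 + 8 + 8*(8*√2))*59)*141 = ((8 + 8 + 64*√2)*59)*141 = ((16 + 64*√2)*59)*141 = (944 + 3776*√2)*141 = 133104 + 532416*√2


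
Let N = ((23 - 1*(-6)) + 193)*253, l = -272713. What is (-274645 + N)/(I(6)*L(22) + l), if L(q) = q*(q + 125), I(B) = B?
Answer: 218479/253309 ≈ 0.86250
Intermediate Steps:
L(q) = q*(125 + q)
N = 56166 (N = ((23 + 6) + 193)*253 = (29 + 193)*253 = 222*253 = 56166)
(-274645 + N)/(I(6)*L(22) + l) = (-274645 + 56166)/(6*(22*(125 + 22)) - 272713) = -218479/(6*(22*147) - 272713) = -218479/(6*3234 - 272713) = -218479/(19404 - 272713) = -218479/(-253309) = -218479*(-1/253309) = 218479/253309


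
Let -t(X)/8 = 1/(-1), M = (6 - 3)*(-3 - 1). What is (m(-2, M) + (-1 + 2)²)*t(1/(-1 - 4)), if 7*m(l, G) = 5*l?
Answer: -24/7 ≈ -3.4286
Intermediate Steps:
M = -12 (M = 3*(-4) = -12)
m(l, G) = 5*l/7 (m(l, G) = (5*l)/7 = 5*l/7)
t(X) = 8 (t(X) = -8/(-1) = -8*(-1) = 8)
(m(-2, M) + (-1 + 2)²)*t(1/(-1 - 4)) = ((5/7)*(-2) + (-1 + 2)²)*8 = (-10/7 + 1²)*8 = (-10/7 + 1)*8 = -3/7*8 = -24/7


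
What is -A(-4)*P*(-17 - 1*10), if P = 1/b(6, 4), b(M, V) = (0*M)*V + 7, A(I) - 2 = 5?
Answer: 27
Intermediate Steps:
A(I) = 7 (A(I) = 2 + 5 = 7)
b(M, V) = 7 (b(M, V) = 0*V + 7 = 0 + 7 = 7)
P = ⅐ (P = 1/7 = ⅐ ≈ 0.14286)
-A(-4)*P*(-17 - 1*10) = -7*(⅐)*(-17 - 1*10) = -(-17 - 10) = -(-27) = -1*(-27) = 27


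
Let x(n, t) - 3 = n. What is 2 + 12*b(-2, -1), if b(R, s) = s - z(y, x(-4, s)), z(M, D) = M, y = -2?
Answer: 14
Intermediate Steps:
x(n, t) = 3 + n
b(R, s) = 2 + s (b(R, s) = s - 1*(-2) = s + 2 = 2 + s)
2 + 12*b(-2, -1) = 2 + 12*(2 - 1) = 2 + 12*1 = 2 + 12 = 14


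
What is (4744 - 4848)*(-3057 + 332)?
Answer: 283400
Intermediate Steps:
(4744 - 4848)*(-3057 + 332) = -104*(-2725) = 283400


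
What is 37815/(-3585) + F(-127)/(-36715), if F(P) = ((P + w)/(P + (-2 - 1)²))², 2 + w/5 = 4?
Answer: -1288788034531/122181498740 ≈ -10.548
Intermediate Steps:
w = 10 (w = -10 + 5*4 = -10 + 20 = 10)
F(P) = (10 + P)²/(9 + P)² (F(P) = ((P + 10)/(P + (-2 - 1)²))² = ((10 + P)/(P + (-3)²))² = ((10 + P)/(P + 9))² = ((10 + P)/(9 + P))² = (10 + P)²/(9 + P)²)
37815/(-3585) + F(-127)/(-36715) = 37815/(-3585) + ((10 - 127)²/(9 - 127)²)/(-36715) = 37815*(-1/3585) + ((-117)²/(-118)²)*(-1/36715) = -2521/239 + ((1/13924)*13689)*(-1/36715) = -2521/239 + (13689/13924)*(-1/36715) = -2521/239 - 13689/511219660 = -1288788034531/122181498740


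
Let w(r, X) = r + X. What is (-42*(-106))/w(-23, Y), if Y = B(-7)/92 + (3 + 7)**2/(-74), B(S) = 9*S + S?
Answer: -2525768/14247 ≈ -177.28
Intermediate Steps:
B(S) = 10*S
Y = -3595/1702 (Y = (10*(-7))/92 + (3 + 7)**2/(-74) = -70*1/92 + 10**2*(-1/74) = -35/46 + 100*(-1/74) = -35/46 - 50/37 = -3595/1702 ≈ -2.1122)
w(r, X) = X + r
(-42*(-106))/w(-23, Y) = (-42*(-106))/(-3595/1702 - 23) = 4452/(-42741/1702) = 4452*(-1702/42741) = -2525768/14247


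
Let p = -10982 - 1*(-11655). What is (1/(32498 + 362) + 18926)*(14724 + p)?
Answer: 9575523034317/32860 ≈ 2.9140e+8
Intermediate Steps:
p = 673 (p = -10982 + 11655 = 673)
(1/(32498 + 362) + 18926)*(14724 + p) = (1/(32498 + 362) + 18926)*(14724 + 673) = (1/32860 + 18926)*15397 = (621908361/32860)*15397 = 9575523034317/32860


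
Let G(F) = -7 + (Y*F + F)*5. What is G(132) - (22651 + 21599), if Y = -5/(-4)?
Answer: -42772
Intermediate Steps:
Y = 5/4 (Y = -5*(-1/4) = 5/4 ≈ 1.2500)
G(F) = -7 + 45*F/4 (G(F) = -7 + (5*F/4 + F)*5 = -7 + (9*F/4)*5 = -7 + 45*F/4)
G(132) - (22651 + 21599) = (-7 + (45/4)*132) - (22651 + 21599) = (-7 + 1485) - 1*44250 = 1478 - 44250 = -42772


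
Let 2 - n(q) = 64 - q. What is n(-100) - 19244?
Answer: -19406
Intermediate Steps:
n(q) = -62 + q (n(q) = 2 - (64 - q) = 2 + (-64 + q) = -62 + q)
n(-100) - 19244 = (-62 - 100) - 19244 = -162 - 19244 = -19406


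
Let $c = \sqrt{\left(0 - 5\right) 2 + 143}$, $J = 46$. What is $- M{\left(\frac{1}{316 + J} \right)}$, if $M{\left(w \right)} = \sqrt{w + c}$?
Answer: $- \frac{\sqrt{362 + 131044 \sqrt{133}}}{362} \approx -3.3964$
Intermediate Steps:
$c = \sqrt{133}$ ($c = \sqrt{\left(-5\right) 2 + 143} = \sqrt{-10 + 143} = \sqrt{133} \approx 11.533$)
$M{\left(w \right)} = \sqrt{w + \sqrt{133}}$
$- M{\left(\frac{1}{316 + J} \right)} = - \sqrt{\frac{1}{316 + 46} + \sqrt{133}} = - \sqrt{\frac{1}{362} + \sqrt{133}}$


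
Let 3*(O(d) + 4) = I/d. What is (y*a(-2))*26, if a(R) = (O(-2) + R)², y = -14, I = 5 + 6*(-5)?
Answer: -11011/9 ≈ -1223.4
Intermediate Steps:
I = -25 (I = 5 - 30 = -25)
O(d) = -4 - 25/(3*d) (O(d) = -4 + (-25/d)/3 = -4 - 25/(3*d))
a(R) = (⅙ + R)² (a(R) = ((-4 - 25/3/(-2)) + R)² = ((-4 - 25/3*(-½)) + R)² = ((-4 + 25/6) + R)² = (⅙ + R)²)
(y*a(-2))*26 = -7*(1 + 6*(-2))²/18*26 = -7*(1 - 12)²/18*26 = -7*(-11)²/18*26 = -7*121/18*26 = -14*121/36*26 = -847/18*26 = -11011/9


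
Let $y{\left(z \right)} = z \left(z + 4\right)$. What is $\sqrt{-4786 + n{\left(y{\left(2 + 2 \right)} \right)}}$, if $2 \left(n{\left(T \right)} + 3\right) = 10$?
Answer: $4 i \sqrt{299} \approx 69.167 i$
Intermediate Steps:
$y{\left(z \right)} = z \left(4 + z\right)$
$n{\left(T \right)} = 2$ ($n{\left(T \right)} = -3 + \frac{1}{2} \cdot 10 = -3 + 5 = 2$)
$\sqrt{-4786 + n{\left(y{\left(2 + 2 \right)} \right)}} = \sqrt{-4786 + 2} = \sqrt{-4784} = 4 i \sqrt{299}$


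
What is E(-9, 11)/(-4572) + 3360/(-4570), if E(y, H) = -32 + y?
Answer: -1517455/2089404 ≈ -0.72626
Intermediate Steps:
E(-9, 11)/(-4572) + 3360/(-4570) = (-32 - 9)/(-4572) + 3360/(-4570) = -41*(-1/4572) + 3360*(-1/4570) = 41/4572 - 336/457 = -1517455/2089404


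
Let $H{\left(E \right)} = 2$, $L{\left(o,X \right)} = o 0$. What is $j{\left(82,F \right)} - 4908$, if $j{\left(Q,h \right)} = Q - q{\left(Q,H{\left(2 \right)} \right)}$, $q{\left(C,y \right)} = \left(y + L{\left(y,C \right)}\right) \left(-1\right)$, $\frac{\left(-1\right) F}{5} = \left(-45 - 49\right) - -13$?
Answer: $-4824$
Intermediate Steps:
$L{\left(o,X \right)} = 0$
$F = 405$ ($F = - 5 \left(\left(-45 - 49\right) - -13\right) = - 5 \left(\left(-45 - 49\right) + 13\right) = - 5 \left(-94 + 13\right) = \left(-5\right) \left(-81\right) = 405$)
$q{\left(C,y \right)} = - y$ ($q{\left(C,y \right)} = \left(y + 0\right) \left(-1\right) = y \left(-1\right) = - y$)
$j{\left(Q,h \right)} = 2 + Q$ ($j{\left(Q,h \right)} = Q - \left(-1\right) 2 = Q - -2 = Q + 2 = 2 + Q$)
$j{\left(82,F \right)} - 4908 = \left(2 + 82\right) - 4908 = 84 - 4908 = -4824$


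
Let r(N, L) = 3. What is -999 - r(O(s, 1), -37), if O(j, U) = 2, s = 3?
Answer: -1002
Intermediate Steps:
-999 - r(O(s, 1), -37) = -999 - 1*3 = -999 - 3 = -1002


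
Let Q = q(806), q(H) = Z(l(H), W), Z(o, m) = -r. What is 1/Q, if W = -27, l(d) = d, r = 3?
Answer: -⅓ ≈ -0.33333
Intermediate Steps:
Z(o, m) = -3 (Z(o, m) = -1*3 = -3)
q(H) = -3
Q = -3
1/Q = 1/(-3) = -⅓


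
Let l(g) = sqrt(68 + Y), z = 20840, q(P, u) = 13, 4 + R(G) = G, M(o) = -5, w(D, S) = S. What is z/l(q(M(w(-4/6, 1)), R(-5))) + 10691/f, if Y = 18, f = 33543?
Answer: 10691/33543 + 10420*sqrt(86)/43 ≈ 2247.6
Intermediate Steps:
R(G) = -4 + G
l(g) = sqrt(86) (l(g) = sqrt(68 + 18) = sqrt(86))
z/l(q(M(w(-4/6, 1)), R(-5))) + 10691/f = 20840/(sqrt(86)) + 10691/33543 = 20840*(sqrt(86)/86) + 10691*(1/33543) = 10420*sqrt(86)/43 + 10691/33543 = 10691/33543 + 10420*sqrt(86)/43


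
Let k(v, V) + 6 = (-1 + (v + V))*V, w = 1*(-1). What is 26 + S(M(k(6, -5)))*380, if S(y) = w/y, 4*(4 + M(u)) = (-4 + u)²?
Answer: 166/21 ≈ 7.9048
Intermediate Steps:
w = -1
k(v, V) = -6 + V*(-1 + V + v) (k(v, V) = -6 + (-1 + (v + V))*V = -6 + (-1 + (V + v))*V = -6 + (-1 + V + v)*V = -6 + V*(-1 + V + v))
M(u) = -4 + (-4 + u)²/4
S(y) = -1/y
26 + S(M(k(6, -5)))*380 = 26 - 1/((-6 + (-5)² - 1*(-5) - 5*6)*(-8 + (-6 + (-5)² - 1*(-5) - 5*6))/4)*380 = 26 - 1/((-6 + 25 + 5 - 30)*(-8 + (-6 + 25 + 5 - 30))/4)*380 = 26 - 1/((¼)*(-6)*(-8 - 6))*380 = 26 - 1/((¼)*(-6)*(-14))*380 = 26 - 1/21*380 = 26 - 380/21 = 166/21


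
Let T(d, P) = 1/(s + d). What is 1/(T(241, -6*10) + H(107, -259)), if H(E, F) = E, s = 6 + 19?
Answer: 266/28463 ≈ 0.0093455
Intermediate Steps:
s = 25
T(d, P) = 1/(25 + d)
1/(T(241, -6*10) + H(107, -259)) = 1/(1/(25 + 241) + 107) = 1/(1/266 + 107) = 1/(28463/266) = 266/28463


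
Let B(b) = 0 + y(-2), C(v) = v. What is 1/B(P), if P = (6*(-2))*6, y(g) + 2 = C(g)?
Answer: -¼ ≈ -0.25000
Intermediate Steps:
y(g) = -2 + g
P = -72 (P = -12*6 = -72)
B(b) = -4 (B(b) = 0 + (-2 - 2) = 0 - 4 = -4)
1/B(P) = 1/(-4) = -¼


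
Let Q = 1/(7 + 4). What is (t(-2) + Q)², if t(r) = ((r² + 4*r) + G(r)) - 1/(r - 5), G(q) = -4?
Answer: 357604/5929 ≈ 60.314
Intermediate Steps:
t(r) = -4 + r² - 1/(-5 + r) + 4*r (t(r) = ((r² + 4*r) - 4) - 1/(r - 5) = (-4 + r² + 4*r) - 1/(-5 + r) = -4 + r² - 1/(-5 + r) + 4*r)
Q = 1/11 ≈ 0.090909
(t(-2) + Q)² = ((19 + (-2)³ - 1*(-2)² - 24*(-2))/(-5 - 2) + 1/11)² = ((19 - 8 - 1*4 + 48)/(-7) + 1/11)² = (-(19 - 8 - 4 + 48)/7 + 1/11)² = (-⅐*55 + 1/11)² = (-55/7 + 1/11)² = (-598/77)² = 357604/5929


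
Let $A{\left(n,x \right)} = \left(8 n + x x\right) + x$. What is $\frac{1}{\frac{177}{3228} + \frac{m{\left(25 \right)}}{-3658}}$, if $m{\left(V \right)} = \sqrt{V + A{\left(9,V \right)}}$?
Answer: $\frac{212369279644}{11428569253} + \frac{3176358456 \sqrt{83}}{11428569253} \approx 21.114$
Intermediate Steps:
$A{\left(n,x \right)} = x + x^{2} + 8 n$ ($A{\left(n,x \right)} = \left(8 n + x^{2}\right) + x = \left(x^{2} + 8 n\right) + x = x + x^{2} + 8 n$)
$m{\left(V \right)} = \sqrt{72 + V^{2} + 2 V}$ ($m{\left(V \right)} = \sqrt{V + \left(V + V^{2} + 8 \cdot 9\right)} = \sqrt{V + \left(V + V^{2} + 72\right)} = \sqrt{V + \left(72 + V + V^{2}\right)} = \sqrt{72 + V^{2} + 2 V}$)
$\frac{1}{\frac{177}{3228} + \frac{m{\left(25 \right)}}{-3658}} = \frac{1}{\frac{177}{3228} + \frac{\sqrt{72 + 25^{2} + 2 \cdot 25}}{-3658}} = \frac{1}{177 \cdot \frac{1}{3228} + \sqrt{72 + 625 + 50} \left(- \frac{1}{3658}\right)} = \frac{1}{\frac{59}{1076} + \sqrt{747} \left(- \frac{1}{3658}\right)} = \frac{1}{\frac{59}{1076} + 3 \sqrt{83} \left(- \frac{1}{3658}\right)} = \frac{1}{\frac{59}{1076} - \frac{3 \sqrt{83}}{3658}}$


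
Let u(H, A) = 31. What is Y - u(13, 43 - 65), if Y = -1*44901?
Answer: -44932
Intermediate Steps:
Y = -44901
Y - u(13, 43 - 65) = -44901 - 1*31 = -44901 - 31 = -44932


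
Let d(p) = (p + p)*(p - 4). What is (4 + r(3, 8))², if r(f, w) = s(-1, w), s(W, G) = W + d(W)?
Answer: 169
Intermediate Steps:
d(p) = 2*p*(-4 + p) (d(p) = (2*p)*(-4 + p) = 2*p*(-4 + p))
s(W, G) = W + 2*W*(-4 + W)
r(f, w) = 9 (r(f, w) = -(-7 + 2*(-1)) = -(-7 - 2) = -1*(-9) = 9)
(4 + r(3, 8))² = (4 + 9)² = 13² = 169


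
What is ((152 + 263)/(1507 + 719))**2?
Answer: 172225/4955076 ≈ 0.034757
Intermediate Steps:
((152 + 263)/(1507 + 719))**2 = (415/2226)**2 = 172225/4955076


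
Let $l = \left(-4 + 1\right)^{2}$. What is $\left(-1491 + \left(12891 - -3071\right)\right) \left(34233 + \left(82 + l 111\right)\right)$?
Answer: $511028894$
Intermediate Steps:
$l = 9$ ($l = \left(-3\right)^{2} = 9$)
$\left(-1491 + \left(12891 - -3071\right)\right) \left(34233 + \left(82 + l 111\right)\right) = \left(-1491 + \left(12891 - -3071\right)\right) \left(34233 + \left(82 + 9 \cdot 111\right)\right) = \left(-1491 + \left(12891 + 3071\right)\right) \left(34233 + \left(82 + 999\right)\right) = \left(-1491 + 15962\right) \left(34233 + 1081\right) = 14471 \cdot 35314 = 511028894$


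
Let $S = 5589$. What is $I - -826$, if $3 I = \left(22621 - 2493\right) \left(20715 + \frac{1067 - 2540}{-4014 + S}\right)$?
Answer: $\frac{218890966102}{1575} \approx 1.3898 \cdot 10^{8}$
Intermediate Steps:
$I = \frac{218889665152}{1575}$ ($I = \frac{\left(22621 - 2493\right) \left(20715 + \frac{1067 - 2540}{-4014 + 5589}\right)}{3} = \frac{20128 \left(20715 - \frac{1473}{1575}\right)}{3} = \frac{20128 \left(20715 - \frac{491}{525}\right)}{3} = \frac{20128 \cdot \frac{10874884}{525}}{3} = \frac{1}{3} \cdot \frac{218889665152}{525} = \frac{218889665152}{1575} \approx 1.3898 \cdot 10^{8}$)
$I - -826 = \frac{218889665152}{1575} - -826 = \frac{218889665152}{1575} + \left(-98 + 924\right) = \frac{218889665152}{1575} + 826 = \frac{218890966102}{1575}$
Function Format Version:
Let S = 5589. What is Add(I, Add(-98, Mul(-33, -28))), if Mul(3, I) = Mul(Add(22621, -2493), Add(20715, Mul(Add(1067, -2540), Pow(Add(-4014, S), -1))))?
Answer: Rational(218890966102, 1575) ≈ 1.3898e+8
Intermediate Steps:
I = Rational(218889665152, 1575) (I = Mul(Rational(1, 3), Mul(Add(22621, -2493), Add(20715, Mul(Add(1067, -2540), Pow(Add(-4014, 5589), -1))))) = Mul(Rational(1, 3), Mul(20128, Add(20715, Mul(-1473, Pow(1575, -1))))) = Mul(Rational(1, 3), Mul(20128, Add(20715, Mul(-1473, Rational(1, 1575))))) = Mul(Rational(1, 3), Mul(20128, Add(20715, Rational(-491, 525)))) = Mul(Rational(1, 3), Mul(20128, Rational(10874884, 525))) = Mul(Rational(1, 3), Rational(218889665152, 525)) = Rational(218889665152, 1575) ≈ 1.3898e+8)
Add(I, Add(-98, Mul(-33, -28))) = Add(Rational(218889665152, 1575), Add(-98, Mul(-33, -28))) = Add(Rational(218889665152, 1575), Add(-98, 924)) = Add(Rational(218889665152, 1575), 826) = Rational(218890966102, 1575)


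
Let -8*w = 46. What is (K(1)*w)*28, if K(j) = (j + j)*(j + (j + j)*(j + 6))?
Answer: -4830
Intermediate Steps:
K(j) = 2*j*(j + 2*j*(6 + j)) (K(j) = (2*j)*(j + (2*j)*(6 + j)) = (2*j)*(j + 2*j*(6 + j)) = 2*j*(j + 2*j*(6 + j)))
w = -23/4 (w = -1/8*46 = -23/4 ≈ -5.7500)
(K(1)*w)*28 = ((1**2*(26 + 4*1))*(-23/4))*28 = ((1*(26 + 4))*(-23/4))*28 = ((1*30)*(-23/4))*28 = (30*(-23/4))*28 = -345/2*28 = -4830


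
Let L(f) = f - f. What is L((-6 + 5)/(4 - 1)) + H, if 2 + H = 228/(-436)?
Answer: -275/109 ≈ -2.5229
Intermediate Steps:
L(f) = 0
H = -275/109 (H = -2 + 228/(-436) = -2 + 228*(-1/436) = -2 - 57/109 = -275/109 ≈ -2.5229)
L((-6 + 5)/(4 - 1)) + H = 0 - 275/109 = -275/109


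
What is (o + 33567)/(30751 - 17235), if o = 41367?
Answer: 37467/6758 ≈ 5.5441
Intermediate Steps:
(o + 33567)/(30751 - 17235) = (41367 + 33567)/(30751 - 17235) = 74934/13516 = 74934*(1/13516) = 37467/6758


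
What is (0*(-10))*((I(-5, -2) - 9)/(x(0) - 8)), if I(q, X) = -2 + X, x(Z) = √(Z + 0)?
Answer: 0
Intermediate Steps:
x(Z) = √Z
(0*(-10))*((I(-5, -2) - 9)/(x(0) - 8)) = (0*(-10))*(((-2 - 2) - 9)/(√0 - 8)) = 0*((-4 - 9)/(0 - 8)) = 0*(-13/(-8)) = 0*(-13*(-⅛)) = 0*(13/8) = 0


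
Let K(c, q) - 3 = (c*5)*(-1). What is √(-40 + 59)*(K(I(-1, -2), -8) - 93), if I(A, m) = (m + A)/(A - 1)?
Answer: -195*√19/2 ≈ -424.99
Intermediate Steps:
I(A, m) = (A + m)/(-1 + A)
K(c, q) = 3 - 5*c (K(c, q) = 3 + (c*5)*(-1) = 3 + (5*c)*(-1) = 3 - 5*c)
√(-40 + 59)*(K(I(-1, -2), -8) - 93) = √(-40 + 59)*((3 - 5*(-1 - 2)/(-1 - 1)) - 93) = √19*((3 - 5*(-3)/(-2)) - 93) = √19*((3 - (-5)*(-3)/2) - 93) = √19*((3 - 5*3/2) - 93) = √19*((3 - 15/2) - 93) = √19*(-9/2 - 93) = √19*(-195/2) = -195*√19/2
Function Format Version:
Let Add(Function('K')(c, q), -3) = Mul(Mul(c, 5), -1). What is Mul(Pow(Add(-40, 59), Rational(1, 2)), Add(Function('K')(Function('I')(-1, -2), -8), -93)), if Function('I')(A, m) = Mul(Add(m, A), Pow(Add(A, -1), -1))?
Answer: Mul(Rational(-195, 2), Pow(19, Rational(1, 2))) ≈ -424.99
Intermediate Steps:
Function('I')(A, m) = Mul(Pow(Add(-1, A), -1), Add(A, m)) (Function('I')(A, m) = Mul(Add(A, m), Pow(Add(-1, A), -1)) = Mul(Pow(Add(-1, A), -1), Add(A, m)))
Function('K')(c, q) = Add(3, Mul(-5, c)) (Function('K')(c, q) = Add(3, Mul(Mul(c, 5), -1)) = Add(3, Mul(Mul(5, c), -1)) = Add(3, Mul(-5, c)))
Mul(Pow(Add(-40, 59), Rational(1, 2)), Add(Function('K')(Function('I')(-1, -2), -8), -93)) = Mul(Pow(Add(-40, 59), Rational(1, 2)), Add(Add(3, Mul(-5, Mul(Pow(Add(-1, -1), -1), Add(-1, -2)))), -93)) = Mul(Pow(19, Rational(1, 2)), Add(Add(3, Mul(-5, Mul(Pow(-2, -1), -3))), -93)) = Mul(Pow(19, Rational(1, 2)), Add(Add(3, Mul(-5, Mul(Rational(-1, 2), -3))), -93)) = Mul(Pow(19, Rational(1, 2)), Add(Add(3, Mul(-5, Rational(3, 2))), -93)) = Mul(Pow(19, Rational(1, 2)), Add(Add(3, Rational(-15, 2)), -93)) = Mul(Pow(19, Rational(1, 2)), Add(Rational(-9, 2), -93)) = Mul(Pow(19, Rational(1, 2)), Rational(-195, 2)) = Mul(Rational(-195, 2), Pow(19, Rational(1, 2)))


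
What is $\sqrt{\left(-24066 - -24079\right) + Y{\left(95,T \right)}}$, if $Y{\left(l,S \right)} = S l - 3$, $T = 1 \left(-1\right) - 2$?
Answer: $5 i \sqrt{11} \approx 16.583 i$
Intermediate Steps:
$T = -3$ ($T = -1 - 2 = -3$)
$Y{\left(l,S \right)} = -3 + S l$
$\sqrt{\left(-24066 - -24079\right) + Y{\left(95,T \right)}} = \sqrt{\left(-24066 - -24079\right) - 288} = \sqrt{\left(-24066 + 24079\right) - 288} = \sqrt{13 - 288} = \sqrt{-275} = 5 i \sqrt{11}$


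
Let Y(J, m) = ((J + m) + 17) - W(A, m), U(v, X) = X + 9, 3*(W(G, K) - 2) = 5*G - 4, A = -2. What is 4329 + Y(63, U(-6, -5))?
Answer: 13247/3 ≈ 4415.7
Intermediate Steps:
W(G, K) = ⅔ + 5*G/3 (W(G, K) = 2 + (5*G - 4)/3 = 2 + (-4 + 5*G)/3 = 2 + (-4/3 + 5*G/3) = ⅔ + 5*G/3)
U(v, X) = 9 + X
Y(J, m) = 59/3 + J + m (Y(J, m) = ((J + m) + 17) - (⅔ + (5/3)*(-2)) = (17 + J + m) - (⅔ - 10/3) = (17 + J + m) - 1*(-8/3) = (17 + J + m) + 8/3 = 59/3 + J + m)
4329 + Y(63, U(-6, -5)) = 4329 + (59/3 + 63 + (9 - 5)) = 4329 + (59/3 + 63 + 4) = 4329 + 260/3 = 13247/3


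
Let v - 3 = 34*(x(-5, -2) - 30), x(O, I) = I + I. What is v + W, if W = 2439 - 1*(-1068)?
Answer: 2354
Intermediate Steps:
W = 3507 (W = 2439 + 1068 = 3507)
x(O, I) = 2*I
v = -1153 (v = 3 + 34*(2*(-2) - 30) = 3 + 34*(-4 - 30) = 3 + 34*(-34) = 3 - 1156 = -1153)
v + W = -1153 + 3507 = 2354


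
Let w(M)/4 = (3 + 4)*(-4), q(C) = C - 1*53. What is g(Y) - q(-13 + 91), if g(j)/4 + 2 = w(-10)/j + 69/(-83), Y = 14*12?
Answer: -9709/249 ≈ -38.992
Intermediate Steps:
Y = 168
q(C) = -53 + C (q(C) = C - 53 = -53 + C)
w(M) = -112 (w(M) = 4*((3 + 4)*(-4)) = 4*(7*(-4)) = 4*(-28) = -112)
g(j) = -940/83 - 448/j (g(j) = -8 + 4*(-112/j + 69/(-83)) = -8 + 4*(-112/j + 69*(-1/83)) = -8 + 4*(-112/j - 69/83) = -8 + 4*(-69/83 - 112/j) = -8 + (-276/83 - 448/j) = -940/83 - 448/j)
g(Y) - q(-13 + 91) = (-940/83 - 448/168) - (-53 + (-13 + 91)) = (-940/83 - 448*1/168) - (-53 + 78) = (-940/83 - 8/3) - 1*25 = -3484/249 - 25 = -9709/249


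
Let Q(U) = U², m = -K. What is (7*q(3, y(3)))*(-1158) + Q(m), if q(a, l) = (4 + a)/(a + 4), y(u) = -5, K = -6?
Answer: -8070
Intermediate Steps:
m = 6 (m = -1*(-6) = 6)
q(a, l) = 1 (q(a, l) = (4 + a)/(4 + a) = 1)
(7*q(3, y(3)))*(-1158) + Q(m) = (7*1)*(-1158) + 6² = 7*(-1158) + 36 = -8106 + 36 = -8070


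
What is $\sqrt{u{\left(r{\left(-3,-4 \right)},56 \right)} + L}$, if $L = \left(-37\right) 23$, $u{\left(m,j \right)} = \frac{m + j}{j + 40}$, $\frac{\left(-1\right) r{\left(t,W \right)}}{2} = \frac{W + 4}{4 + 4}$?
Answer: $\frac{i \sqrt{30615}}{6} \approx 29.162 i$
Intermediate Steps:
$r{\left(t,W \right)} = -1 - \frac{W}{4}$ ($r{\left(t,W \right)} = - 2 \frac{W + 4}{4 + 4} = - 2 \frac{4 + W}{8} = - 2 \left(4 + W\right) \frac{1}{8} = - 2 \left(\frac{1}{2} + \frac{W}{8}\right) = -1 - \frac{W}{4}$)
$u{\left(m,j \right)} = \frac{j + m}{40 + j}$
$L = -851$
$\sqrt{u{\left(r{\left(-3,-4 \right)},56 \right)} + L} = \sqrt{\frac{56 - 0}{40 + 56} - 851} = \sqrt{\frac{56 + \left(-1 + 1\right)}{96} - 851} = \sqrt{\frac{56 + 0}{96} - 851} = \sqrt{\frac{1}{96} \cdot 56 - 851} = \sqrt{\frac{7}{12} - 851} = \sqrt{- \frac{10205}{12}} = \frac{i \sqrt{30615}}{6}$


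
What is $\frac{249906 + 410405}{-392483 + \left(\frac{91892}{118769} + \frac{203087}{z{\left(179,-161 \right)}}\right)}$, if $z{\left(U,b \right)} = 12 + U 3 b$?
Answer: $- \frac{6779403928009755}{4029633723532978} \approx -1.6824$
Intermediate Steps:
$z{\left(U,b \right)} = 12 + 3 U b$
$\frac{249906 + 410405}{-392483 + \left(\frac{91892}{118769} + \frac{203087}{z{\left(179,-161 \right)}}\right)} = \frac{249906 + 410405}{-392483 + \left(\frac{91892}{118769} + \frac{203087}{12 + 3 \cdot 179 \left(-161\right)}\right)} = \frac{660311}{-392483 + \left(91892 \cdot \frac{1}{118769} + \frac{203087}{12 - 86457}\right)} = \frac{660311}{-392483 + \left(\frac{91892}{118769} + \frac{203087}{-86445}\right)} = \frac{660311}{-392483 + \left(\frac{91892}{118769} + 203087 \left(- \frac{1}{86445}\right)\right)} = \frac{660311}{-392483 + \left(\frac{91892}{118769} - \frac{203087}{86445}\right)} = \frac{660311}{-392483 - \frac{16176835963}{10266986205}} = \frac{660311}{- \frac{4029633723532978}{10266986205}} = 660311 \left(- \frac{10266986205}{4029633723532978}\right) = - \frac{6779403928009755}{4029633723532978}$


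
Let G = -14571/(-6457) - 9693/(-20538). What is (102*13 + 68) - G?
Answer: 20500209145/14734874 ≈ 1391.3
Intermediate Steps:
G = 40205211/14734874 (G = -14571*(-1/6457) - 9693*(-1/20538) = 14571/6457 + 1077/2282 = 40205211/14734874 ≈ 2.7286)
(102*13 + 68) - G = (102*13 + 68) - 1*40205211/14734874 = (1326 + 68) - 40205211/14734874 = 1394 - 40205211/14734874 = 20500209145/14734874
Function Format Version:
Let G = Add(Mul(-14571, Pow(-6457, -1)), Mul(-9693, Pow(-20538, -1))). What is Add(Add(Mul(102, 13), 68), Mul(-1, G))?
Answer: Rational(20500209145, 14734874) ≈ 1391.3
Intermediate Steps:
G = Rational(40205211, 14734874) (G = Add(Mul(-14571, Rational(-1, 6457)), Mul(-9693, Rational(-1, 20538))) = Add(Rational(14571, 6457), Rational(1077, 2282)) = Rational(40205211, 14734874) ≈ 2.7286)
Add(Add(Mul(102, 13), 68), Mul(-1, G)) = Add(Add(Mul(102, 13), 68), Mul(-1, Rational(40205211, 14734874))) = Add(Add(1326, 68), Rational(-40205211, 14734874)) = Add(1394, Rational(-40205211, 14734874)) = Rational(20500209145, 14734874)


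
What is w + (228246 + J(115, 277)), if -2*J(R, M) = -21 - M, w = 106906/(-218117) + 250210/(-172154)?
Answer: 4288046976895508/18774857009 ≈ 2.2839e+5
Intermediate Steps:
w = -36489675047/18774857009 (w = 106906*(-1/218117) + 250210*(-1/172154) = -106906/218117 - 125105/86077 = -36489675047/18774857009 ≈ -1.9435)
J(R, M) = 21/2 + M/2 (J(R, M) = -(-21 - M)/2 = 21/2 + M/2)
w + (228246 + J(115, 277)) = -36489675047/18774857009 + (228246 + (21/2 + (1/2)*277)) = -36489675047/18774857009 + (228246 + (21/2 + 277/2)) = -36489675047/18774857009 + (228246 + 149) = -36489675047/18774857009 + 228395 = 4288046976895508/18774857009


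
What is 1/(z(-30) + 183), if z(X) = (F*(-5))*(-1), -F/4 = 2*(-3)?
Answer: 1/303 ≈ 0.0033003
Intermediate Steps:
F = 24 (F = -8*(-3) = -4*(-6) = 24)
z(X) = 120 (z(X) = (24*(-5))*(-1) = -120*(-1) = 120)
1/(z(-30) + 183) = 1/(120 + 183) = 1/303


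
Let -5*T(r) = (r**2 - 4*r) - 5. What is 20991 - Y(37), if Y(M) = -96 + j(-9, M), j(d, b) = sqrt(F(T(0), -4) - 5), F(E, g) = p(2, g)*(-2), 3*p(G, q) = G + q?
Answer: 21087 - I*sqrt(33)/3 ≈ 21087.0 - 1.9149*I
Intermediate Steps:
T(r) = 1 - r**2/5 + 4*r/5 (T(r) = -((r**2 - 4*r) - 5)/5 = -(-5 + r**2 - 4*r)/5 = 1 - r**2/5 + 4*r/5)
p(G, q) = G/3 + q/3 (p(G, q) = (G + q)/3 = G/3 + q/3)
F(E, g) = -4/3 - 2*g/3 (F(E, g) = ((1/3)*2 + g/3)*(-2) = (2/3 + g/3)*(-2) = -4/3 - 2*g/3)
j(d, b) = I*sqrt(33)/3 (j(d, b) = sqrt((-4/3 - 2/3*(-4)) - 5) = sqrt((-4/3 + 8/3) - 5) = sqrt(4/3 - 5) = sqrt(-11/3) = I*sqrt(33)/3)
Y(M) = -96 + I*sqrt(33)/3
20991 - Y(37) = 20991 - (-96 + I*sqrt(33)/3) = 20991 + (96 - I*sqrt(33)/3) = 21087 - I*sqrt(33)/3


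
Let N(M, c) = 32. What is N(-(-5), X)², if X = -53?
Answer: 1024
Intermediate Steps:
N(-(-5), X)² = 32² = 1024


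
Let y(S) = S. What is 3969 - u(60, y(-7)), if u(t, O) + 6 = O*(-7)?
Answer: 3926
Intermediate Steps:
u(t, O) = -6 - 7*O (u(t, O) = -6 + O*(-7) = -6 - 7*O)
3969 - u(60, y(-7)) = 3969 - (-6 - 7*(-7)) = 3969 - (-6 + 49) = 3969 - 1*43 = 3969 - 43 = 3926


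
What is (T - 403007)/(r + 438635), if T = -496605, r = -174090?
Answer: -899612/264545 ≈ -3.4006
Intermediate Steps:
(T - 403007)/(r + 438635) = (-496605 - 403007)/(-174090 + 438635) = -899612/264545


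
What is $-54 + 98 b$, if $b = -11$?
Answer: $-1132$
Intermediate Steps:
$-54 + 98 b = -54 + 98 \left(-11\right) = -54 - 1078 = -1132$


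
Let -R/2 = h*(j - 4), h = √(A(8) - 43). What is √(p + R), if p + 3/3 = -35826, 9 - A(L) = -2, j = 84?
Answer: √(-35827 - 640*I*√2) ≈ 2.391 - 189.3*I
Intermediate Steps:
A(L) = 11 (A(L) = 9 - 1*(-2) = 9 + 2 = 11)
p = -35827 (p = -1 - 35826 = -35827)
h = 4*I*√2 (h = √(11 - 43) = √(-32) = 4*I*√2 ≈ 5.6569*I)
R = -640*I*√2 (R = -2*4*I*√2*(84 - 4) = -2*4*I*√2*80 = -640*I*√2 ≈ -905.1*I)
√(p + R) = √(-35827 - 640*I*√2)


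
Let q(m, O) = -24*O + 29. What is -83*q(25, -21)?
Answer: -44239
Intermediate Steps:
q(m, O) = 29 - 24*O
-83*q(25, -21) = -83*(29 - 24*(-21)) = -83*(29 + 504) = -83*533 = -44239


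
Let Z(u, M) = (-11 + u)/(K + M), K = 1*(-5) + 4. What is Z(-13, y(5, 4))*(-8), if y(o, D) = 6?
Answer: 192/5 ≈ 38.400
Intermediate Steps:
K = -1 (K = -5 + 4 = -1)
Z(u, M) = (-11 + u)/(-1 + M)
Z(-13, y(5, 4))*(-8) = ((-11 - 13)/(-1 + 6))*(-8) = (-24/5)*(-8) = ((1/5)*(-24))*(-8) = -24/5*(-8) = 192/5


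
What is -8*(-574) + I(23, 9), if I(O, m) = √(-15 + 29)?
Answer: 4592 + √14 ≈ 4595.7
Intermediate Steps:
I(O, m) = √14
-8*(-574) + I(23, 9) = -8*(-574) + √14 = 4592 + √14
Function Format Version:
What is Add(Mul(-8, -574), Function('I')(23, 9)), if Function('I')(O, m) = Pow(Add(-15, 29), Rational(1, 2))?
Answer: Add(4592, Pow(14, Rational(1, 2))) ≈ 4595.7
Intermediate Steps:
Function('I')(O, m) = Pow(14, Rational(1, 2))
Add(Mul(-8, -574), Function('I')(23, 9)) = Add(Mul(-8, -574), Pow(14, Rational(1, 2))) = Add(4592, Pow(14, Rational(1, 2)))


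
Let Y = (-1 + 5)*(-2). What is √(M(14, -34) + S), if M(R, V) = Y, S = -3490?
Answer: I*√3498 ≈ 59.144*I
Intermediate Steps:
Y = -8 (Y = 4*(-2) = -8)
M(R, V) = -8
√(M(14, -34) + S) = √(-8 - 3490) = √(-3498) = I*√3498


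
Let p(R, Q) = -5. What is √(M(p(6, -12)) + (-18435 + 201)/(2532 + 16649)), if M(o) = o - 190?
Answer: I*√72092344749/19181 ≈ 13.998*I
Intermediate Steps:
M(o) = -190 + o
√(M(p(6, -12)) + (-18435 + 201)/(2532 + 16649)) = √((-190 - 5) + (-18435 + 201)/(2532 + 16649)) = √(-195 - 18234/19181) = √(-3758529/19181) = I*√72092344749/19181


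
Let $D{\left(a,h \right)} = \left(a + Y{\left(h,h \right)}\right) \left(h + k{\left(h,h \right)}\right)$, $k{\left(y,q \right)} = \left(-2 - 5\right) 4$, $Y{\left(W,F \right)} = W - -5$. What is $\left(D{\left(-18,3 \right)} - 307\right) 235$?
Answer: $-13395$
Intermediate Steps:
$Y{\left(W,F \right)} = 5 + W$ ($Y{\left(W,F \right)} = W + 5 = 5 + W$)
$k{\left(y,q \right)} = -28$ ($k{\left(y,q \right)} = \left(-7\right) 4 = -28$)
$D{\left(a,h \right)} = \left(-28 + h\right) \left(5 + a + h\right)$ ($D{\left(a,h \right)} = \left(a + \left(5 + h\right)\right) \left(h - 28\right) = \left(5 + a + h\right) \left(-28 + h\right) = \left(-28 + h\right) \left(5 + a + h\right)$)
$\left(D{\left(-18,3 \right)} - 307\right) 235 = \left(\left(-140 + 3^{2} - -504 - 69 - 54\right) - 307\right) 235 = \left(\left(-140 + 9 + 504 - 69 - 54\right) - 307\right) 235 = \left(250 - 307\right) 235 = \left(-57\right) 235 = -13395$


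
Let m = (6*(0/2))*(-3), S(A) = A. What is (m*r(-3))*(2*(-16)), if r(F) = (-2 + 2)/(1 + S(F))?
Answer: 0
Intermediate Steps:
m = 0 (m = (6*(0*(½)))*(-3) = (6*0)*(-3) = 0*(-3) = 0)
r(F) = 0 (r(F) = (-2 + 2)/(1 + F) = 0/(1 + F) = 0)
(m*r(-3))*(2*(-16)) = (0*0)*(2*(-16)) = 0*(-32) = 0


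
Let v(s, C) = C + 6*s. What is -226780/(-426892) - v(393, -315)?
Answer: -217978394/106723 ≈ -2042.5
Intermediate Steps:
-226780/(-426892) - v(393, -315) = -226780/(-426892) - (-315 + 6*393) = -226780*(-1/426892) - (-315 + 2358) = 56695/106723 - 1*2043 = 56695/106723 - 2043 = -217978394/106723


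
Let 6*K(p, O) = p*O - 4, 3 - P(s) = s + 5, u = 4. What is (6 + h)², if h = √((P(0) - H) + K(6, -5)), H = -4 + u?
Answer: (18 + I*√69)²/9 ≈ 28.333 + 33.227*I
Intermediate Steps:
P(s) = -2 - s (P(s) = 3 - (s + 5) = 3 - (5 + s) = 3 + (-5 - s) = -2 - s)
K(p, O) = -⅔ + O*p/6 (K(p, O) = (p*O - 4)/6 = (O*p - 4)/6 = (-4 + O*p)/6 = -⅔ + O*p/6)
H = 0 (H = -4 + 4 = 0)
h = I*√69/3 (h = √(((-2 - 1*0) - 1*0) + (-⅔ + (⅙)*(-5)*6)) = √(((-2 + 0) + 0) + (-⅔ - 5)) = √((-2 + 0) - 17/3) = √(-2 - 17/3) = √(-23/3) = I*√69/3 ≈ 2.7689*I)
(6 + h)² = (6 + I*√69/3)²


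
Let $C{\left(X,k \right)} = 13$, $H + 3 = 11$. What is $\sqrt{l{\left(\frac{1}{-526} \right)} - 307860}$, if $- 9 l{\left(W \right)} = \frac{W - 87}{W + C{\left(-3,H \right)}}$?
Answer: $\frac{i \sqrt{129516734229429}}{20511} \approx 554.85 i$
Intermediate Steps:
$H = 8$ ($H = -3 + 11 = 8$)
$l{\left(W \right)} = - \frac{-87 + W}{9 \left(13 + W\right)}$ ($l{\left(W \right)} = - \frac{\left(W - 87\right) \frac{1}{W + 13}}{9} = - \frac{\left(-87 + W\right) \frac{1}{13 + W}}{9} = - \frac{\frac{1}{13 + W} \left(-87 + W\right)}{9} = - \frac{-87 + W}{9 \left(13 + W\right)}$)
$\sqrt{l{\left(\frac{1}{-526} \right)} - 307860} = \sqrt{\frac{87 - \frac{1}{-526}}{9 \left(13 + \frac{1}{-526}\right)} - 307860} = \sqrt{\frac{87 - - \frac{1}{526}}{9 \left(13 - \frac{1}{526}\right)} - 307860} = \sqrt{\frac{87 + \frac{1}{526}}{9 \cdot \frac{6837}{526}} - 307860} = \sqrt{\frac{1}{9} \cdot \frac{526}{6837} \cdot \frac{45763}{526} - 307860} = \sqrt{\frac{45763}{61533} - 307860} = \sqrt{- \frac{18943503617}{61533}} = \frac{i \sqrt{129516734229429}}{20511}$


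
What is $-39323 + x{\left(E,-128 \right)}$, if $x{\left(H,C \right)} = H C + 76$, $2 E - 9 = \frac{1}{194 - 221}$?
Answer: $- \frac{1075157}{27} \approx -39821.0$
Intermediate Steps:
$E = \frac{121}{27}$ ($E = \frac{9}{2} + \frac{1}{2 \left(194 - 221\right)} = \frac{9}{2} + \frac{1}{2 \left(-27\right)} = \frac{9}{2} + \frac{1}{2} \left(- \frac{1}{27}\right) = \frac{9}{2} - \frac{1}{54} = \frac{121}{27} \approx 4.4815$)
$x{\left(H,C \right)} = 76 + C H$ ($x{\left(H,C \right)} = C H + 76 = 76 + C H$)
$-39323 + x{\left(E,-128 \right)} = -39323 + \left(76 - \frac{15488}{27}\right) = -39323 - \frac{13436}{27} = - \frac{1075157}{27}$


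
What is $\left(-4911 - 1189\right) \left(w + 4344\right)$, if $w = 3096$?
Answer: $-45384000$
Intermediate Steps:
$\left(-4911 - 1189\right) \left(w + 4344\right) = \left(-4911 - 1189\right) \left(3096 + 4344\right) = \left(-6100\right) 7440 = -45384000$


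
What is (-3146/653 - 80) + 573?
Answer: 318783/653 ≈ 488.18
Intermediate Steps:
(-3146/653 - 80) + 573 = -55386/653 + 573 = 318783/653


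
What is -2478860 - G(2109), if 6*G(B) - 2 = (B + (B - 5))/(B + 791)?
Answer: -43132174013/17400 ≈ -2.4789e+6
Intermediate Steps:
G(B) = ⅓ + (-5 + 2*B)/(6*(791 + B)) (G(B) = ⅓ + ((B + (B - 5))/(B + 791))/6 = ⅓ + ((B + (-5 + B))/(791 + B))/6 = ⅓ + ((-5 + 2*B)/(791 + B))/6 = ⅓ + (-5 + 2*B)/(6*(791 + B)))
-2478860 - G(2109) = -2478860 - (1577 + 4*2109)/(6*(791 + 2109)) = -2478860 - (1577 + 8436)/(6*2900) = -2478860 - 10013/(6*2900) = -2478860 - 1*10013/17400 = -2478860 - 10013/17400 = -43132174013/17400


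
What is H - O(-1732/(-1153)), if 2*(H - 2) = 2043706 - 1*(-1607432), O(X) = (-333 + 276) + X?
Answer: 2104947352/1153 ≈ 1.8256e+6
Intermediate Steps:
O(X) = -57 + X
H = 1825571 (H = 2 + (2043706 - 1*(-1607432))/2 = 2 + (2043706 + 1607432)/2 = 2 + (½)*3651138 = 2 + 1825569 = 1825571)
H - O(-1732/(-1153)) = 1825571 - (-57 - 1732/(-1153)) = 1825571 - (-57 - 1732*(-1/1153)) = 1825571 - (-57 + 1732/1153) = 1825571 - 1*(-63989/1153) = 1825571 + 63989/1153 = 2104947352/1153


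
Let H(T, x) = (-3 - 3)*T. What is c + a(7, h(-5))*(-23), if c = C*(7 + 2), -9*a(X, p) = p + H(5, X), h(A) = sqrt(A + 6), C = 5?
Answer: -262/9 ≈ -29.111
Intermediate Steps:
h(A) = sqrt(6 + A)
H(T, x) = -6*T
a(X, p) = 10/3 - p/9 (a(X, p) = -(p - 6*5)/9 = -(p - 30)/9 = -(-30 + p)/9 = 10/3 - p/9)
c = 45 (c = 5*(7 + 2) = 5*9 = 45)
c + a(7, h(-5))*(-23) = 45 + (10/3 - sqrt(6 - 5)/9)*(-23) = 45 + (10/3 - sqrt(1)/9)*(-23) = 45 + (10/3 - 1/9*1)*(-23) = 45 + (10/3 - 1/9)*(-23) = 45 + (29/9)*(-23) = 45 - 667/9 = -262/9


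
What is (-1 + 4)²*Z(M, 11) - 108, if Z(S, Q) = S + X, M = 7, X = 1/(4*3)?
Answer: -177/4 ≈ -44.250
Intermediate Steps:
X = 1/12 ≈ 0.083333
Z(S, Q) = 1/12 + S (Z(S, Q) = S + 1/12 = 1/12 + S)
(-1 + 4)²*Z(M, 11) - 108 = (-1 + 4)²*(1/12 + 7) - 108 = 3²*(85/12) - 108 = 9*(85/12) - 108 = 255/4 - 108 = -177/4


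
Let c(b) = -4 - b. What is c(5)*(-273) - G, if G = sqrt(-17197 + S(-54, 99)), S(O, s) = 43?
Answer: 2457 - 3*I*sqrt(1906) ≈ 2457.0 - 130.97*I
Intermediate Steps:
G = 3*I*sqrt(1906) (G = sqrt(-17197 + 43) = sqrt(-17154) = 3*I*sqrt(1906) ≈ 130.97*I)
c(5)*(-273) - G = (-4 - 1*5)*(-273) - 3*I*sqrt(1906) = (-4 - 5)*(-273) - 3*I*sqrt(1906) = -9*(-273) - 3*I*sqrt(1906) = 2457 - 3*I*sqrt(1906)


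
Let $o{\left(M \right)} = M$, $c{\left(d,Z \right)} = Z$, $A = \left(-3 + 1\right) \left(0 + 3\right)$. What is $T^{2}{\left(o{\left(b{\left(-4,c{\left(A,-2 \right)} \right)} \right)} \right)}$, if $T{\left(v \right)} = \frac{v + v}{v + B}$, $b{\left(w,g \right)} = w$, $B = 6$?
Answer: $16$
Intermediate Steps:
$A = -6$ ($A = \left(-2\right) 3 = -6$)
$T{\left(v \right)} = \frac{2 v}{6 + v}$ ($T{\left(v \right)} = \frac{v + v}{v + 6} = \frac{2 v}{6 + v}$)
$T^{2}{\left(o{\left(b{\left(-4,c{\left(A,-2 \right)} \right)} \right)} \right)} = \left(2 \left(-4\right) \frac{1}{6 - 4}\right)^{2} = \left(2 \left(-4\right) \frac{1}{2}\right)^{2} = \left(-4\right)^{2} = 16$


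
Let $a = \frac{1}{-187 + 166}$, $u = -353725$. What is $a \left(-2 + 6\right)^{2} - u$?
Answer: $\frac{7428209}{21} \approx 3.5372 \cdot 10^{5}$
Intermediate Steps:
$a = - \frac{1}{21}$ ($a = \frac{1}{-21} = - \frac{1}{21} \approx -0.047619$)
$a \left(-2 + 6\right)^{2} - u = - \frac{\left(-2 + 6\right)^{2}}{21} - -353725 = - \frac{4^{2}}{21} + 353725 = \left(- \frac{1}{21}\right) 16 + 353725 = - \frac{16}{21} + 353725 = \frac{7428209}{21}$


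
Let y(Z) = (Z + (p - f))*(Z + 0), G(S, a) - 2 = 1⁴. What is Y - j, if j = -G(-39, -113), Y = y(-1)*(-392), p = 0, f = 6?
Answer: -2741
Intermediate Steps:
G(S, a) = 3 (G(S, a) = 2 + 1⁴ = 2 + 1 = 3)
y(Z) = Z*(-6 + Z) (y(Z) = (Z + (0 - 1*6))*(Z + 0) = (Z + (0 - 6))*Z = (Z - 6)*Z = (-6 + Z)*Z = Z*(-6 + Z))
Y = -2744 (Y = -(-6 - 1)*(-392) = -1*(-7)*(-392) = 7*(-392) = -2744)
j = -3 (j = -1*3 = -3)
Y - j = -2744 - 1*(-3) = -2744 + 3 = -2741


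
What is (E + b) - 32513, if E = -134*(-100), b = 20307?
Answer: 1194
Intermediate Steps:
E = 13400
(E + b) - 32513 = (13400 + 20307) - 32513 = 33707 - 32513 = 1194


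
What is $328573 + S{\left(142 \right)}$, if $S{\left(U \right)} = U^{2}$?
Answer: $348737$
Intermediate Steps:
$328573 + S{\left(142 \right)} = 328573 + 142^{2} = 328573 + 20164 = 348737$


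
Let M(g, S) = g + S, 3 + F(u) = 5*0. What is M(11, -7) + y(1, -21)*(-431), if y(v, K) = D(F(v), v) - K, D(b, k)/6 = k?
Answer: -11633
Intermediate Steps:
F(u) = -3 (F(u) = -3 + 5*0 = -3 + 0 = -3)
D(b, k) = 6*k
y(v, K) = -K + 6*v (y(v, K) = 6*v - K = -K + 6*v)
M(g, S) = S + g
M(11, -7) + y(1, -21)*(-431) = (-7 + 11) + (-1*(-21) + 6*1)*(-431) = 4 + (21 + 6)*(-431) = 4 + 27*(-431) = 4 - 11637 = -11633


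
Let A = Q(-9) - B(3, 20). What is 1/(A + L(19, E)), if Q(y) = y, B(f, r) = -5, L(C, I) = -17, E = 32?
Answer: -1/21 ≈ -0.047619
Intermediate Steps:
A = -4 (A = -9 - 1*(-5) = -9 + 5 = -4)
1/(A + L(19, E)) = 1/(-4 - 17) = 1/(-21) = -1/21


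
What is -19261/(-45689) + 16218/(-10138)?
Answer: -272858092/231597541 ≈ -1.1782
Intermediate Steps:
-19261/(-45689) + 16218/(-10138) = -19261*(-1/45689) + 16218*(-1/10138) = 19261/45689 - 8109/5069 = -272858092/231597541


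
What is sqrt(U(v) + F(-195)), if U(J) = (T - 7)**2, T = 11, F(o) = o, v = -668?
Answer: I*sqrt(179) ≈ 13.379*I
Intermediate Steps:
U(J) = 16 (U(J) = (11 - 7)**2 = 4**2 = 16)
sqrt(U(v) + F(-195)) = sqrt(16 - 195) = sqrt(-179) = I*sqrt(179)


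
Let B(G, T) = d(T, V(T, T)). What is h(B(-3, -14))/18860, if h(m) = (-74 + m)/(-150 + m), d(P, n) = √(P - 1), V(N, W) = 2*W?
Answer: 39/1489940 - I*√15/5587275 ≈ 2.6176e-5 - 6.9318e-7*I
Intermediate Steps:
d(P, n) = √(-1 + P)
B(G, T) = √(-1 + T)
h(m) = (-74 + m)/(-150 + m)
h(B(-3, -14))/18860 = ((-74 + √(-1 - 14))/(-150 + √(-1 - 14)))/18860 = ((-74 + √(-15))/(-150 + √(-15)))*(1/18860) = ((-74 + I*√15)/(-150 + I*√15))*(1/18860) = (-74 + I*√15)/(18860*(-150 + I*√15))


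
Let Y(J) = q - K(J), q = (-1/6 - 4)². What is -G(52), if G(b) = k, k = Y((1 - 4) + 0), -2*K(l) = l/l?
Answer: -643/36 ≈ -17.861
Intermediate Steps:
q = 625/36 (q = (-1*⅙ - 4)² = (-⅙ - 4)² = (-25/6)² = 625/36 ≈ 17.361)
K(l) = -½ (K(l) = -l/(2*l) = -½*1 = -½)
Y(J) = 643/36 (Y(J) = 625/36 - 1*(-½) = 625/36 + ½ = 643/36)
k = 643/36 ≈ 17.861
G(b) = 643/36
-G(52) = -1*643/36 = -643/36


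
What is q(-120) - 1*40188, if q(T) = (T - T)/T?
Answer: -40188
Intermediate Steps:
q(T) = 0 (q(T) = 0/T = 0)
q(-120) - 1*40188 = 0 - 1*40188 = 0 - 40188 = -40188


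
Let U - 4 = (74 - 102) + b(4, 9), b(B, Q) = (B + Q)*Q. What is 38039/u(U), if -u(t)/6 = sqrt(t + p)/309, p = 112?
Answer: -3918017*sqrt(205)/410 ≈ -1.3682e+5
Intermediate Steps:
b(B, Q) = Q*(B + Q)
U = 93 (U = 4 + ((74 - 102) + 9*(4 + 9)) = 4 + (-28 + 9*13) = 4 + (-28 + 117) = 4 + 89 = 93)
u(t) = -2*sqrt(112 + t)/103 (u(t) = -6*sqrt(t + 112)/309 = -6*sqrt(112 + t)/309 = -2*sqrt(112 + t)/103)
38039/u(U) = 38039/((-2*sqrt(112 + 93)/103)) = 38039/((-2*sqrt(205)/103)) = 38039*(-103*sqrt(205)/410) = -3918017*sqrt(205)/410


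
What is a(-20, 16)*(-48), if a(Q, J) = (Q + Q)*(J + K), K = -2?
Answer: 26880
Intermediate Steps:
a(Q, J) = 2*Q*(-2 + J) (a(Q, J) = (Q + Q)*(J - 2) = (2*Q)*(-2 + J) = 2*Q*(-2 + J))
a(-20, 16)*(-48) = (2*(-20)*(-2 + 16))*(-48) = (2*(-20)*14)*(-48) = -560*(-48) = 26880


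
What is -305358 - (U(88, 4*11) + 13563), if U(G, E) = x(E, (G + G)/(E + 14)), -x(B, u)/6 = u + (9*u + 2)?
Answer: -9243081/29 ≈ -3.1873e+5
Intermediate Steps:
x(B, u) = -12 - 60*u (x(B, u) = -6*(u + (9*u + 2)) = -6*(u + (2 + 9*u)) = -6*(2 + 10*u) = -12 - 60*u)
U(G, E) = -12 - 120*G/(14 + E) (U(G, E) = -12 - 60*(G + G)/(E + 14) = -12 - 60*2*G/(14 + E) = -12 - 120*G/(14 + E))
-305358 - (U(88, 4*11) + 13563) = -305358 - (12*(-14 - 4*11 - 10*88)/(14 + 4*11) + 13563) = -305358 - (12*(-14 - 1*44 - 880)/(14 + 44) + 13563) = -305358 - (12*(-14 - 44 - 880)/58 + 13563) = -305358 - (12*(1/58)*(-938) + 13563) = -305358 - (-5628/29 + 13563) = -305358 - 1*387699/29 = -305358 - 387699/29 = -9243081/29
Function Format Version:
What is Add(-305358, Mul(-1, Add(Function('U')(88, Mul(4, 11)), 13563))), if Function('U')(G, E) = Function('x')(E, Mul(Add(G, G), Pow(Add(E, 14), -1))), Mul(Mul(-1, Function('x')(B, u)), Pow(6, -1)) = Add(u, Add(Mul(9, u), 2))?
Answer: Rational(-9243081, 29) ≈ -3.1873e+5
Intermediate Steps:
Function('x')(B, u) = Add(-12, Mul(-60, u)) (Function('x')(B, u) = Mul(-6, Add(u, Add(Mul(9, u), 2))) = Mul(-6, Add(u, Add(2, Mul(9, u)))) = Mul(-6, Add(2, Mul(10, u))) = Add(-12, Mul(-60, u)))
Function('U')(G, E) = Add(-12, Mul(-120, G, Pow(Add(14, E), -1))) (Function('U')(G, E) = Add(-12, Mul(-60, Mul(Add(G, G), Pow(Add(E, 14), -1)))) = Add(-12, Mul(-60, Mul(Mul(2, G), Pow(Add(14, E), -1)))) = Add(-12, Mul(-60, Mul(2, G, Pow(Add(14, E), -1)))) = Add(-12, Mul(-120, G, Pow(Add(14, E), -1))))
Add(-305358, Mul(-1, Add(Function('U')(88, Mul(4, 11)), 13563))) = Add(-305358, Mul(-1, Add(Mul(12, Pow(Add(14, Mul(4, 11)), -1), Add(-14, Mul(-1, Mul(4, 11)), Mul(-10, 88))), 13563))) = Add(-305358, Mul(-1, Add(Mul(12, Pow(Add(14, 44), -1), Add(-14, Mul(-1, 44), -880)), 13563))) = Add(-305358, Mul(-1, Add(Mul(12, Pow(58, -1), Add(-14, -44, -880)), 13563))) = Add(-305358, Mul(-1, Add(Mul(12, Rational(1, 58), -938), 13563))) = Add(-305358, Mul(-1, Add(Rational(-5628, 29), 13563))) = Add(-305358, Mul(-1, Rational(387699, 29))) = Add(-305358, Rational(-387699, 29)) = Rational(-9243081, 29)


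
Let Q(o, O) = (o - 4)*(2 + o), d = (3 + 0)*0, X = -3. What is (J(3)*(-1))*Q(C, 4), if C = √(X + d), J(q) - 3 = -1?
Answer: 22 + 4*I*√3 ≈ 22.0 + 6.9282*I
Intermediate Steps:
J(q) = 2 (J(q) = 3 - 1 = 2)
d = 0 (d = 3*0 = 0)
C = I*√3 (C = √(-3 + 0) = √(-3) = I*√3 ≈ 1.732*I)
Q(o, O) = (-4 + o)*(2 + o)
(J(3)*(-1))*Q(C, 4) = (2*(-1))*(-8 + (I*√3)² - 2*I*√3) = -2*(-8 - 3 - 2*I*√3) = -2*(-11 - 2*I*√3) = 22 + 4*I*√3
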